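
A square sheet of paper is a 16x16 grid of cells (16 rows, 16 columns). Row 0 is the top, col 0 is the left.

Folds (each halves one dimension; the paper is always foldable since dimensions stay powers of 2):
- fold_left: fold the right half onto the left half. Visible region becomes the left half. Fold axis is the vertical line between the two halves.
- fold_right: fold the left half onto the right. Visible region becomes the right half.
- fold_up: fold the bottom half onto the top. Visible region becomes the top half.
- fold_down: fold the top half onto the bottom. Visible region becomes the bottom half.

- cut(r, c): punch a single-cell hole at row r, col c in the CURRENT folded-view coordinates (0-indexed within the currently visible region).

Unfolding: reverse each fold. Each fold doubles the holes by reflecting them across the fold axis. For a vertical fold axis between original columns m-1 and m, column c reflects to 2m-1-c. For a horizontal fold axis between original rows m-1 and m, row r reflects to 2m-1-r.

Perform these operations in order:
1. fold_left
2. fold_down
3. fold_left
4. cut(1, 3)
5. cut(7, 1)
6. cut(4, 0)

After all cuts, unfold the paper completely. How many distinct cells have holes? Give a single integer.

Answer: 24

Derivation:
Op 1 fold_left: fold axis v@8; visible region now rows[0,16) x cols[0,8) = 16x8
Op 2 fold_down: fold axis h@8; visible region now rows[8,16) x cols[0,8) = 8x8
Op 3 fold_left: fold axis v@4; visible region now rows[8,16) x cols[0,4) = 8x4
Op 4 cut(1, 3): punch at orig (9,3); cuts so far [(9, 3)]; region rows[8,16) x cols[0,4) = 8x4
Op 5 cut(7, 1): punch at orig (15,1); cuts so far [(9, 3), (15, 1)]; region rows[8,16) x cols[0,4) = 8x4
Op 6 cut(4, 0): punch at orig (12,0); cuts so far [(9, 3), (12, 0), (15, 1)]; region rows[8,16) x cols[0,4) = 8x4
Unfold 1 (reflect across v@4): 6 holes -> [(9, 3), (9, 4), (12, 0), (12, 7), (15, 1), (15, 6)]
Unfold 2 (reflect across h@8): 12 holes -> [(0, 1), (0, 6), (3, 0), (3, 7), (6, 3), (6, 4), (9, 3), (9, 4), (12, 0), (12, 7), (15, 1), (15, 6)]
Unfold 3 (reflect across v@8): 24 holes -> [(0, 1), (0, 6), (0, 9), (0, 14), (3, 0), (3, 7), (3, 8), (3, 15), (6, 3), (6, 4), (6, 11), (6, 12), (9, 3), (9, 4), (9, 11), (9, 12), (12, 0), (12, 7), (12, 8), (12, 15), (15, 1), (15, 6), (15, 9), (15, 14)]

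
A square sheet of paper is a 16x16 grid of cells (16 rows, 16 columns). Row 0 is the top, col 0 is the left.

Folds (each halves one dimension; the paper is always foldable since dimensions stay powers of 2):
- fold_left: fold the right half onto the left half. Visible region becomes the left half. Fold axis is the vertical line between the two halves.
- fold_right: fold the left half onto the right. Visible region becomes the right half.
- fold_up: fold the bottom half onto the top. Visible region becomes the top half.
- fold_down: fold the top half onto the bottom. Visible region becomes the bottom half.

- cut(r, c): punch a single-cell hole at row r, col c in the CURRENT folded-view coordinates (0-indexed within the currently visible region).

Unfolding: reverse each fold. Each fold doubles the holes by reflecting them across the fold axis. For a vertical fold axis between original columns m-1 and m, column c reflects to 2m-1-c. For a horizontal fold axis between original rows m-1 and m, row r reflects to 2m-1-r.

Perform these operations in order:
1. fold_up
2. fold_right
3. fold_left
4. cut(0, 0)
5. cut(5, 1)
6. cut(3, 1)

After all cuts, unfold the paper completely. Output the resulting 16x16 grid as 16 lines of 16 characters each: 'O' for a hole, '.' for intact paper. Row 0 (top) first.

Op 1 fold_up: fold axis h@8; visible region now rows[0,8) x cols[0,16) = 8x16
Op 2 fold_right: fold axis v@8; visible region now rows[0,8) x cols[8,16) = 8x8
Op 3 fold_left: fold axis v@12; visible region now rows[0,8) x cols[8,12) = 8x4
Op 4 cut(0, 0): punch at orig (0,8); cuts so far [(0, 8)]; region rows[0,8) x cols[8,12) = 8x4
Op 5 cut(5, 1): punch at orig (5,9); cuts so far [(0, 8), (5, 9)]; region rows[0,8) x cols[8,12) = 8x4
Op 6 cut(3, 1): punch at orig (3,9); cuts so far [(0, 8), (3, 9), (5, 9)]; region rows[0,8) x cols[8,12) = 8x4
Unfold 1 (reflect across v@12): 6 holes -> [(0, 8), (0, 15), (3, 9), (3, 14), (5, 9), (5, 14)]
Unfold 2 (reflect across v@8): 12 holes -> [(0, 0), (0, 7), (0, 8), (0, 15), (3, 1), (3, 6), (3, 9), (3, 14), (5, 1), (5, 6), (5, 9), (5, 14)]
Unfold 3 (reflect across h@8): 24 holes -> [(0, 0), (0, 7), (0, 8), (0, 15), (3, 1), (3, 6), (3, 9), (3, 14), (5, 1), (5, 6), (5, 9), (5, 14), (10, 1), (10, 6), (10, 9), (10, 14), (12, 1), (12, 6), (12, 9), (12, 14), (15, 0), (15, 7), (15, 8), (15, 15)]

Answer: O......OO......O
................
................
.O....O..O....O.
................
.O....O..O....O.
................
................
................
................
.O....O..O....O.
................
.O....O..O....O.
................
................
O......OO......O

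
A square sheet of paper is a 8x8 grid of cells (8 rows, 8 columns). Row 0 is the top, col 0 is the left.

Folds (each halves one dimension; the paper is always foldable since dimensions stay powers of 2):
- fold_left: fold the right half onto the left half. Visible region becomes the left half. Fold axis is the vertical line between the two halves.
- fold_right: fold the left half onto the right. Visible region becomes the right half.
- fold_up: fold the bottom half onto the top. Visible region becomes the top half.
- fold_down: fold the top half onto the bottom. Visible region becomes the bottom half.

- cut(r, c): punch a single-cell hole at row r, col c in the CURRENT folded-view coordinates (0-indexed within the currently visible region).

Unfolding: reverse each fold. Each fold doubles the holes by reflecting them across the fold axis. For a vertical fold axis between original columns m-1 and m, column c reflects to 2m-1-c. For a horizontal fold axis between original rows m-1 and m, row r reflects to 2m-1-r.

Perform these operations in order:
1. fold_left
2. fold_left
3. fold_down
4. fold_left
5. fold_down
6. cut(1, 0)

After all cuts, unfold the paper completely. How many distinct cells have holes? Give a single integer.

Answer: 32

Derivation:
Op 1 fold_left: fold axis v@4; visible region now rows[0,8) x cols[0,4) = 8x4
Op 2 fold_left: fold axis v@2; visible region now rows[0,8) x cols[0,2) = 8x2
Op 3 fold_down: fold axis h@4; visible region now rows[4,8) x cols[0,2) = 4x2
Op 4 fold_left: fold axis v@1; visible region now rows[4,8) x cols[0,1) = 4x1
Op 5 fold_down: fold axis h@6; visible region now rows[6,8) x cols[0,1) = 2x1
Op 6 cut(1, 0): punch at orig (7,0); cuts so far [(7, 0)]; region rows[6,8) x cols[0,1) = 2x1
Unfold 1 (reflect across h@6): 2 holes -> [(4, 0), (7, 0)]
Unfold 2 (reflect across v@1): 4 holes -> [(4, 0), (4, 1), (7, 0), (7, 1)]
Unfold 3 (reflect across h@4): 8 holes -> [(0, 0), (0, 1), (3, 0), (3, 1), (4, 0), (4, 1), (7, 0), (7, 1)]
Unfold 4 (reflect across v@2): 16 holes -> [(0, 0), (0, 1), (0, 2), (0, 3), (3, 0), (3, 1), (3, 2), (3, 3), (4, 0), (4, 1), (4, 2), (4, 3), (7, 0), (7, 1), (7, 2), (7, 3)]
Unfold 5 (reflect across v@4): 32 holes -> [(0, 0), (0, 1), (0, 2), (0, 3), (0, 4), (0, 5), (0, 6), (0, 7), (3, 0), (3, 1), (3, 2), (3, 3), (3, 4), (3, 5), (3, 6), (3, 7), (4, 0), (4, 1), (4, 2), (4, 3), (4, 4), (4, 5), (4, 6), (4, 7), (7, 0), (7, 1), (7, 2), (7, 3), (7, 4), (7, 5), (7, 6), (7, 7)]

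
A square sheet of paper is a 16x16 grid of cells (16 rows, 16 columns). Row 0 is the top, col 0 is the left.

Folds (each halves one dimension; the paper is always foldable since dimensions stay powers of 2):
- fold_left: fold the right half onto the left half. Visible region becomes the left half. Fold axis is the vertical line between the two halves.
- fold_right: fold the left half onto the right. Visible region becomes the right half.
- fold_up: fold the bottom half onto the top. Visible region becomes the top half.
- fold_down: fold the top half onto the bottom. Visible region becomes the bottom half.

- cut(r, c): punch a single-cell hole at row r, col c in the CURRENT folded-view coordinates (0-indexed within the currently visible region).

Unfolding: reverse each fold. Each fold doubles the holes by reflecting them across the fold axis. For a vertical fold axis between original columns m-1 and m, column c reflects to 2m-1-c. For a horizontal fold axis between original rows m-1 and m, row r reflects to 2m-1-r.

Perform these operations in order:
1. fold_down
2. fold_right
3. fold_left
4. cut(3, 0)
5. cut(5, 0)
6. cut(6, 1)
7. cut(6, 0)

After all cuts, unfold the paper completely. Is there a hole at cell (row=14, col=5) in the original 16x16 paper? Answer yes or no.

Answer: no

Derivation:
Op 1 fold_down: fold axis h@8; visible region now rows[8,16) x cols[0,16) = 8x16
Op 2 fold_right: fold axis v@8; visible region now rows[8,16) x cols[8,16) = 8x8
Op 3 fold_left: fold axis v@12; visible region now rows[8,16) x cols[8,12) = 8x4
Op 4 cut(3, 0): punch at orig (11,8); cuts so far [(11, 8)]; region rows[8,16) x cols[8,12) = 8x4
Op 5 cut(5, 0): punch at orig (13,8); cuts so far [(11, 8), (13, 8)]; region rows[8,16) x cols[8,12) = 8x4
Op 6 cut(6, 1): punch at orig (14,9); cuts so far [(11, 8), (13, 8), (14, 9)]; region rows[8,16) x cols[8,12) = 8x4
Op 7 cut(6, 0): punch at orig (14,8); cuts so far [(11, 8), (13, 8), (14, 8), (14, 9)]; region rows[8,16) x cols[8,12) = 8x4
Unfold 1 (reflect across v@12): 8 holes -> [(11, 8), (11, 15), (13, 8), (13, 15), (14, 8), (14, 9), (14, 14), (14, 15)]
Unfold 2 (reflect across v@8): 16 holes -> [(11, 0), (11, 7), (11, 8), (11, 15), (13, 0), (13, 7), (13, 8), (13, 15), (14, 0), (14, 1), (14, 6), (14, 7), (14, 8), (14, 9), (14, 14), (14, 15)]
Unfold 3 (reflect across h@8): 32 holes -> [(1, 0), (1, 1), (1, 6), (1, 7), (1, 8), (1, 9), (1, 14), (1, 15), (2, 0), (2, 7), (2, 8), (2, 15), (4, 0), (4, 7), (4, 8), (4, 15), (11, 0), (11, 7), (11, 8), (11, 15), (13, 0), (13, 7), (13, 8), (13, 15), (14, 0), (14, 1), (14, 6), (14, 7), (14, 8), (14, 9), (14, 14), (14, 15)]
Holes: [(1, 0), (1, 1), (1, 6), (1, 7), (1, 8), (1, 9), (1, 14), (1, 15), (2, 0), (2, 7), (2, 8), (2, 15), (4, 0), (4, 7), (4, 8), (4, 15), (11, 0), (11, 7), (11, 8), (11, 15), (13, 0), (13, 7), (13, 8), (13, 15), (14, 0), (14, 1), (14, 6), (14, 7), (14, 8), (14, 9), (14, 14), (14, 15)]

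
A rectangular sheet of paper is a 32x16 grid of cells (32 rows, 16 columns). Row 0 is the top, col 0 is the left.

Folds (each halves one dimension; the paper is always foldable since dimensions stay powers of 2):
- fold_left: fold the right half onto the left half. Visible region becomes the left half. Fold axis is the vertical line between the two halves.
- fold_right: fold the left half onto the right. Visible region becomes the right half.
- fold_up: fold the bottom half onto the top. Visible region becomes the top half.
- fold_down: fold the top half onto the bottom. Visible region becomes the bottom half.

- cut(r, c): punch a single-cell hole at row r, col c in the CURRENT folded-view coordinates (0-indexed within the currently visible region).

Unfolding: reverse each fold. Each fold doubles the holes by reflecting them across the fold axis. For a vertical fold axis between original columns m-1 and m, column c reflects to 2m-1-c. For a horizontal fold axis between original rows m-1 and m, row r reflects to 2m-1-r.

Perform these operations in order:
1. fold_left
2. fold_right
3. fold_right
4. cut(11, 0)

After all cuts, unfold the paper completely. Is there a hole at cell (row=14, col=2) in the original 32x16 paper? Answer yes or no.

Op 1 fold_left: fold axis v@8; visible region now rows[0,32) x cols[0,8) = 32x8
Op 2 fold_right: fold axis v@4; visible region now rows[0,32) x cols[4,8) = 32x4
Op 3 fold_right: fold axis v@6; visible region now rows[0,32) x cols[6,8) = 32x2
Op 4 cut(11, 0): punch at orig (11,6); cuts so far [(11, 6)]; region rows[0,32) x cols[6,8) = 32x2
Unfold 1 (reflect across v@6): 2 holes -> [(11, 5), (11, 6)]
Unfold 2 (reflect across v@4): 4 holes -> [(11, 1), (11, 2), (11, 5), (11, 6)]
Unfold 3 (reflect across v@8): 8 holes -> [(11, 1), (11, 2), (11, 5), (11, 6), (11, 9), (11, 10), (11, 13), (11, 14)]
Holes: [(11, 1), (11, 2), (11, 5), (11, 6), (11, 9), (11, 10), (11, 13), (11, 14)]

Answer: no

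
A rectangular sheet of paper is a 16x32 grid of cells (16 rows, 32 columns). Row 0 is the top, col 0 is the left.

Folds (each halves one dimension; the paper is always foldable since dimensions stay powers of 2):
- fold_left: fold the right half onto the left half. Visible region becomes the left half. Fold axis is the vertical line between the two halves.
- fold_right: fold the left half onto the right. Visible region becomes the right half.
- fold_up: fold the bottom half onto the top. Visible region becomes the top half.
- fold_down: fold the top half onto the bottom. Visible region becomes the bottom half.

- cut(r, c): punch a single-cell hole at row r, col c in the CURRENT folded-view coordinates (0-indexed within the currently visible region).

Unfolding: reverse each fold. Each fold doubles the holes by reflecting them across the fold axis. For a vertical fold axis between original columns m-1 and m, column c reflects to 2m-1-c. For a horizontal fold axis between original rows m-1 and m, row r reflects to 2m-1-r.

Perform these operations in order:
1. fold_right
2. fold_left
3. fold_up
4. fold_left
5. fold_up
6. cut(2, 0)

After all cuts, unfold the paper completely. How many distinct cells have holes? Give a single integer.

Answer: 32

Derivation:
Op 1 fold_right: fold axis v@16; visible region now rows[0,16) x cols[16,32) = 16x16
Op 2 fold_left: fold axis v@24; visible region now rows[0,16) x cols[16,24) = 16x8
Op 3 fold_up: fold axis h@8; visible region now rows[0,8) x cols[16,24) = 8x8
Op 4 fold_left: fold axis v@20; visible region now rows[0,8) x cols[16,20) = 8x4
Op 5 fold_up: fold axis h@4; visible region now rows[0,4) x cols[16,20) = 4x4
Op 6 cut(2, 0): punch at orig (2,16); cuts so far [(2, 16)]; region rows[0,4) x cols[16,20) = 4x4
Unfold 1 (reflect across h@4): 2 holes -> [(2, 16), (5, 16)]
Unfold 2 (reflect across v@20): 4 holes -> [(2, 16), (2, 23), (5, 16), (5, 23)]
Unfold 3 (reflect across h@8): 8 holes -> [(2, 16), (2, 23), (5, 16), (5, 23), (10, 16), (10, 23), (13, 16), (13, 23)]
Unfold 4 (reflect across v@24): 16 holes -> [(2, 16), (2, 23), (2, 24), (2, 31), (5, 16), (5, 23), (5, 24), (5, 31), (10, 16), (10, 23), (10, 24), (10, 31), (13, 16), (13, 23), (13, 24), (13, 31)]
Unfold 5 (reflect across v@16): 32 holes -> [(2, 0), (2, 7), (2, 8), (2, 15), (2, 16), (2, 23), (2, 24), (2, 31), (5, 0), (5, 7), (5, 8), (5, 15), (5, 16), (5, 23), (5, 24), (5, 31), (10, 0), (10, 7), (10, 8), (10, 15), (10, 16), (10, 23), (10, 24), (10, 31), (13, 0), (13, 7), (13, 8), (13, 15), (13, 16), (13, 23), (13, 24), (13, 31)]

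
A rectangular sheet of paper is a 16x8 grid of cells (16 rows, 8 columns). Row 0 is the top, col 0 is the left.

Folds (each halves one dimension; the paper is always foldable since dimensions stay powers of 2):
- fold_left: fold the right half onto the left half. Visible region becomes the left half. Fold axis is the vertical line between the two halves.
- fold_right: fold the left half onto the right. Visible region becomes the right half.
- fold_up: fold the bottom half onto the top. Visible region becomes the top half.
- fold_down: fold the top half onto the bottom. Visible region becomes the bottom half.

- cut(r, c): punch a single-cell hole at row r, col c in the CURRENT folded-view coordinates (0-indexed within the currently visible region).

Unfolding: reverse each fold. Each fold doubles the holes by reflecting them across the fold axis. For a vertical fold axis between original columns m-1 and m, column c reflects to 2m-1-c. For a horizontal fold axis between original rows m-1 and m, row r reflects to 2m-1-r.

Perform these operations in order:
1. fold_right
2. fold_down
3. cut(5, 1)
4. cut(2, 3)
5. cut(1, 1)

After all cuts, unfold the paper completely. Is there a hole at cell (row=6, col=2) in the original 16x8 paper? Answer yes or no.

Op 1 fold_right: fold axis v@4; visible region now rows[0,16) x cols[4,8) = 16x4
Op 2 fold_down: fold axis h@8; visible region now rows[8,16) x cols[4,8) = 8x4
Op 3 cut(5, 1): punch at orig (13,5); cuts so far [(13, 5)]; region rows[8,16) x cols[4,8) = 8x4
Op 4 cut(2, 3): punch at orig (10,7); cuts so far [(10, 7), (13, 5)]; region rows[8,16) x cols[4,8) = 8x4
Op 5 cut(1, 1): punch at orig (9,5); cuts so far [(9, 5), (10, 7), (13, 5)]; region rows[8,16) x cols[4,8) = 8x4
Unfold 1 (reflect across h@8): 6 holes -> [(2, 5), (5, 7), (6, 5), (9, 5), (10, 7), (13, 5)]
Unfold 2 (reflect across v@4): 12 holes -> [(2, 2), (2, 5), (5, 0), (5, 7), (6, 2), (6, 5), (9, 2), (9, 5), (10, 0), (10, 7), (13, 2), (13, 5)]
Holes: [(2, 2), (2, 5), (5, 0), (5, 7), (6, 2), (6, 5), (9, 2), (9, 5), (10, 0), (10, 7), (13, 2), (13, 5)]

Answer: yes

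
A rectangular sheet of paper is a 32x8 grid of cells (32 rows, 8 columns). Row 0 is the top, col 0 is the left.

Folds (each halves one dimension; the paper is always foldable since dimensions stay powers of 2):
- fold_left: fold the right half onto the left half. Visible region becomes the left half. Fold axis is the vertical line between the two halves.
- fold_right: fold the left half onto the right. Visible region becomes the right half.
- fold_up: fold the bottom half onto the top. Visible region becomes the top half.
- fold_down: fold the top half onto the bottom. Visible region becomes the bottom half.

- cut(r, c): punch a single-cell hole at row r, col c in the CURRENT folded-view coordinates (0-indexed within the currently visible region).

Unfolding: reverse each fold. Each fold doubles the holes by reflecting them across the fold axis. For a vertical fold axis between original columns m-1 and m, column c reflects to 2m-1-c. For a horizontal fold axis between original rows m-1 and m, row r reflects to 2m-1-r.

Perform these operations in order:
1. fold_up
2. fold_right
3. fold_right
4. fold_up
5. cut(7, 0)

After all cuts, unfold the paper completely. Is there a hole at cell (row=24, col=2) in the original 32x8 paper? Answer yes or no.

Answer: yes

Derivation:
Op 1 fold_up: fold axis h@16; visible region now rows[0,16) x cols[0,8) = 16x8
Op 2 fold_right: fold axis v@4; visible region now rows[0,16) x cols[4,8) = 16x4
Op 3 fold_right: fold axis v@6; visible region now rows[0,16) x cols[6,8) = 16x2
Op 4 fold_up: fold axis h@8; visible region now rows[0,8) x cols[6,8) = 8x2
Op 5 cut(7, 0): punch at orig (7,6); cuts so far [(7, 6)]; region rows[0,8) x cols[6,8) = 8x2
Unfold 1 (reflect across h@8): 2 holes -> [(7, 6), (8, 6)]
Unfold 2 (reflect across v@6): 4 holes -> [(7, 5), (7, 6), (8, 5), (8, 6)]
Unfold 3 (reflect across v@4): 8 holes -> [(7, 1), (7, 2), (7, 5), (7, 6), (8, 1), (8, 2), (8, 5), (8, 6)]
Unfold 4 (reflect across h@16): 16 holes -> [(7, 1), (7, 2), (7, 5), (7, 6), (8, 1), (8, 2), (8, 5), (8, 6), (23, 1), (23, 2), (23, 5), (23, 6), (24, 1), (24, 2), (24, 5), (24, 6)]
Holes: [(7, 1), (7, 2), (7, 5), (7, 6), (8, 1), (8, 2), (8, 5), (8, 6), (23, 1), (23, 2), (23, 5), (23, 6), (24, 1), (24, 2), (24, 5), (24, 6)]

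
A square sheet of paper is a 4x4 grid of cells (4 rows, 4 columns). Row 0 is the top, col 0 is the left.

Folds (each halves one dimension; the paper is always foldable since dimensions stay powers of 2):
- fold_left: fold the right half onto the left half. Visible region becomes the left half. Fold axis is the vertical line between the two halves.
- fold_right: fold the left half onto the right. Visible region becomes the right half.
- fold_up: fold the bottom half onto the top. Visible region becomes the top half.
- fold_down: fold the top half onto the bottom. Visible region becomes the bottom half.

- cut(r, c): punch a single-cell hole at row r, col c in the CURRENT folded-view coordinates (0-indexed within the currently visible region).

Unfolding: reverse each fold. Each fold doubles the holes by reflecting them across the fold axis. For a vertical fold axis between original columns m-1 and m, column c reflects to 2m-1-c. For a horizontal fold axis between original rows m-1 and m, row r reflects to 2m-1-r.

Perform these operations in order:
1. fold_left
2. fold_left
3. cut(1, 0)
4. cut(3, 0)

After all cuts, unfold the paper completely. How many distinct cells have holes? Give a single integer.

Answer: 8

Derivation:
Op 1 fold_left: fold axis v@2; visible region now rows[0,4) x cols[0,2) = 4x2
Op 2 fold_left: fold axis v@1; visible region now rows[0,4) x cols[0,1) = 4x1
Op 3 cut(1, 0): punch at orig (1,0); cuts so far [(1, 0)]; region rows[0,4) x cols[0,1) = 4x1
Op 4 cut(3, 0): punch at orig (3,0); cuts so far [(1, 0), (3, 0)]; region rows[0,4) x cols[0,1) = 4x1
Unfold 1 (reflect across v@1): 4 holes -> [(1, 0), (1, 1), (3, 0), (3, 1)]
Unfold 2 (reflect across v@2): 8 holes -> [(1, 0), (1, 1), (1, 2), (1, 3), (3, 0), (3, 1), (3, 2), (3, 3)]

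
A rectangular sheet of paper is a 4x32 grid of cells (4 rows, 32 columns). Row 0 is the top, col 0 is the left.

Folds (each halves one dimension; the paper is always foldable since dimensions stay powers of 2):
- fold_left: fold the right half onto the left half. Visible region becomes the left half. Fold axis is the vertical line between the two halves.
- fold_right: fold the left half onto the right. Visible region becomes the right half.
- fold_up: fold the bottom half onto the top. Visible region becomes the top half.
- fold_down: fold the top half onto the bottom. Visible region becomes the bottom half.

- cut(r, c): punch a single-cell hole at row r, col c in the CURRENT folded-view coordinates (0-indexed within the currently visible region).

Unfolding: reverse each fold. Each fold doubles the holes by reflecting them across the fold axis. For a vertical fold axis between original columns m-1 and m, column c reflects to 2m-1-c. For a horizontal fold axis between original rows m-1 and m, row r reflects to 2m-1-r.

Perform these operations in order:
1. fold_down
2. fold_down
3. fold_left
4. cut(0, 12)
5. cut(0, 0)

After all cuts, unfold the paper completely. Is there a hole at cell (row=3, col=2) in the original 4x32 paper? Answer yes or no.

Op 1 fold_down: fold axis h@2; visible region now rows[2,4) x cols[0,32) = 2x32
Op 2 fold_down: fold axis h@3; visible region now rows[3,4) x cols[0,32) = 1x32
Op 3 fold_left: fold axis v@16; visible region now rows[3,4) x cols[0,16) = 1x16
Op 4 cut(0, 12): punch at orig (3,12); cuts so far [(3, 12)]; region rows[3,4) x cols[0,16) = 1x16
Op 5 cut(0, 0): punch at orig (3,0); cuts so far [(3, 0), (3, 12)]; region rows[3,4) x cols[0,16) = 1x16
Unfold 1 (reflect across v@16): 4 holes -> [(3, 0), (3, 12), (3, 19), (3, 31)]
Unfold 2 (reflect across h@3): 8 holes -> [(2, 0), (2, 12), (2, 19), (2, 31), (3, 0), (3, 12), (3, 19), (3, 31)]
Unfold 3 (reflect across h@2): 16 holes -> [(0, 0), (0, 12), (0, 19), (0, 31), (1, 0), (1, 12), (1, 19), (1, 31), (2, 0), (2, 12), (2, 19), (2, 31), (3, 0), (3, 12), (3, 19), (3, 31)]
Holes: [(0, 0), (0, 12), (0, 19), (0, 31), (1, 0), (1, 12), (1, 19), (1, 31), (2, 0), (2, 12), (2, 19), (2, 31), (3, 0), (3, 12), (3, 19), (3, 31)]

Answer: no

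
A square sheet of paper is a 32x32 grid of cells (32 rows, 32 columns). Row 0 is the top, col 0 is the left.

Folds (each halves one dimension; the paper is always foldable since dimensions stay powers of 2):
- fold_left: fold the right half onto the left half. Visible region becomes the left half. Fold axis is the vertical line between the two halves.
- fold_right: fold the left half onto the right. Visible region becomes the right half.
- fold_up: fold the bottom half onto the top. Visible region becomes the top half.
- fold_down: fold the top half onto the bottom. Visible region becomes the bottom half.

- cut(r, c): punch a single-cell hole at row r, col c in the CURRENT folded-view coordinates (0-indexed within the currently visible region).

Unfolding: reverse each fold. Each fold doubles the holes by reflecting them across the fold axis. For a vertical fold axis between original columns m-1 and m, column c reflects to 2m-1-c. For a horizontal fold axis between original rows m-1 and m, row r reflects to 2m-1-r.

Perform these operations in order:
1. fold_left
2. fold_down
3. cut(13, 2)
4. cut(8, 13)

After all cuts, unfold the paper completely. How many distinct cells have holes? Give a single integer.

Answer: 8

Derivation:
Op 1 fold_left: fold axis v@16; visible region now rows[0,32) x cols[0,16) = 32x16
Op 2 fold_down: fold axis h@16; visible region now rows[16,32) x cols[0,16) = 16x16
Op 3 cut(13, 2): punch at orig (29,2); cuts so far [(29, 2)]; region rows[16,32) x cols[0,16) = 16x16
Op 4 cut(8, 13): punch at orig (24,13); cuts so far [(24, 13), (29, 2)]; region rows[16,32) x cols[0,16) = 16x16
Unfold 1 (reflect across h@16): 4 holes -> [(2, 2), (7, 13), (24, 13), (29, 2)]
Unfold 2 (reflect across v@16): 8 holes -> [(2, 2), (2, 29), (7, 13), (7, 18), (24, 13), (24, 18), (29, 2), (29, 29)]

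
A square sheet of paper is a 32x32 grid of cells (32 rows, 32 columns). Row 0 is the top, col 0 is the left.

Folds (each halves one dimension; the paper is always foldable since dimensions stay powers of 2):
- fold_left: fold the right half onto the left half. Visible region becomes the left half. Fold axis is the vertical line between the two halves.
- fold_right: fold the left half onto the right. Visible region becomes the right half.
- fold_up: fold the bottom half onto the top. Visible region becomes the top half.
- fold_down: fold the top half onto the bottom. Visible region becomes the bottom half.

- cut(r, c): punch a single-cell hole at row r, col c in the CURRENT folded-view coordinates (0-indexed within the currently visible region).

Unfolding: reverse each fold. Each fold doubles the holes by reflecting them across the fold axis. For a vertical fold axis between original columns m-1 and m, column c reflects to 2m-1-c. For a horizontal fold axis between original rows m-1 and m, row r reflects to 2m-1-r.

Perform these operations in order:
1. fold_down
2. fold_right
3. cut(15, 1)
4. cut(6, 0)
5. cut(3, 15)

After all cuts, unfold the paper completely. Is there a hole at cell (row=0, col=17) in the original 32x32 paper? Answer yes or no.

Op 1 fold_down: fold axis h@16; visible region now rows[16,32) x cols[0,32) = 16x32
Op 2 fold_right: fold axis v@16; visible region now rows[16,32) x cols[16,32) = 16x16
Op 3 cut(15, 1): punch at orig (31,17); cuts so far [(31, 17)]; region rows[16,32) x cols[16,32) = 16x16
Op 4 cut(6, 0): punch at orig (22,16); cuts so far [(22, 16), (31, 17)]; region rows[16,32) x cols[16,32) = 16x16
Op 5 cut(3, 15): punch at orig (19,31); cuts so far [(19, 31), (22, 16), (31, 17)]; region rows[16,32) x cols[16,32) = 16x16
Unfold 1 (reflect across v@16): 6 holes -> [(19, 0), (19, 31), (22, 15), (22, 16), (31, 14), (31, 17)]
Unfold 2 (reflect across h@16): 12 holes -> [(0, 14), (0, 17), (9, 15), (9, 16), (12, 0), (12, 31), (19, 0), (19, 31), (22, 15), (22, 16), (31, 14), (31, 17)]
Holes: [(0, 14), (0, 17), (9, 15), (9, 16), (12, 0), (12, 31), (19, 0), (19, 31), (22, 15), (22, 16), (31, 14), (31, 17)]

Answer: yes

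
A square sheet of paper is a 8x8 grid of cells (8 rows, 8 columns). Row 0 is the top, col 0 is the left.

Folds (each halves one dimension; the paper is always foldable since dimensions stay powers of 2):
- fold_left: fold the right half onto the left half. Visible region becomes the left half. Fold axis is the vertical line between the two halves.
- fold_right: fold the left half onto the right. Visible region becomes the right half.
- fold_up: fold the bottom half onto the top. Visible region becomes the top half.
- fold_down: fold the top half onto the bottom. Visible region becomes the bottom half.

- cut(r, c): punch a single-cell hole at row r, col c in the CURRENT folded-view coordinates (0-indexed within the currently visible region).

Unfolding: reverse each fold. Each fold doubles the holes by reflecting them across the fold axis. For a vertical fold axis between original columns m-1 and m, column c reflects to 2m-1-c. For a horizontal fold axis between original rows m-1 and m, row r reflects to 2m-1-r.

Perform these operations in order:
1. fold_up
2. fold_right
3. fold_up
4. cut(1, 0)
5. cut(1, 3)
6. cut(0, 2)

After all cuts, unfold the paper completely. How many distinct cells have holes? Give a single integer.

Op 1 fold_up: fold axis h@4; visible region now rows[0,4) x cols[0,8) = 4x8
Op 2 fold_right: fold axis v@4; visible region now rows[0,4) x cols[4,8) = 4x4
Op 3 fold_up: fold axis h@2; visible region now rows[0,2) x cols[4,8) = 2x4
Op 4 cut(1, 0): punch at orig (1,4); cuts so far [(1, 4)]; region rows[0,2) x cols[4,8) = 2x4
Op 5 cut(1, 3): punch at orig (1,7); cuts so far [(1, 4), (1, 7)]; region rows[0,2) x cols[4,8) = 2x4
Op 6 cut(0, 2): punch at orig (0,6); cuts so far [(0, 6), (1, 4), (1, 7)]; region rows[0,2) x cols[4,8) = 2x4
Unfold 1 (reflect across h@2): 6 holes -> [(0, 6), (1, 4), (1, 7), (2, 4), (2, 7), (3, 6)]
Unfold 2 (reflect across v@4): 12 holes -> [(0, 1), (0, 6), (1, 0), (1, 3), (1, 4), (1, 7), (2, 0), (2, 3), (2, 4), (2, 7), (3, 1), (3, 6)]
Unfold 3 (reflect across h@4): 24 holes -> [(0, 1), (0, 6), (1, 0), (1, 3), (1, 4), (1, 7), (2, 0), (2, 3), (2, 4), (2, 7), (3, 1), (3, 6), (4, 1), (4, 6), (5, 0), (5, 3), (5, 4), (5, 7), (6, 0), (6, 3), (6, 4), (6, 7), (7, 1), (7, 6)]

Answer: 24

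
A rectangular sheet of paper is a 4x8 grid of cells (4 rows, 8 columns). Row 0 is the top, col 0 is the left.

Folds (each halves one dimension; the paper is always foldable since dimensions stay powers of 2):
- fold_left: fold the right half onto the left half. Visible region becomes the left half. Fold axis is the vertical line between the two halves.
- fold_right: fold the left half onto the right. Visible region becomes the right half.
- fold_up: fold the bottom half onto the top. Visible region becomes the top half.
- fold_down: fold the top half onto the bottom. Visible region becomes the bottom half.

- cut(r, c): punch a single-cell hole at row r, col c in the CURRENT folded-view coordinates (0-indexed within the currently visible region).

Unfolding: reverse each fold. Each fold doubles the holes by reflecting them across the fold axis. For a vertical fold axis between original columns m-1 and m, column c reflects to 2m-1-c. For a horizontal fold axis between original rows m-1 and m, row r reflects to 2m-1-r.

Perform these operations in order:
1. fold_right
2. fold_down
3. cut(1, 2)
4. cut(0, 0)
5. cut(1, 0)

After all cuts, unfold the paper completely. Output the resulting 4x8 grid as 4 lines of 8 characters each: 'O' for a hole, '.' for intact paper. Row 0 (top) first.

Answer: .O.OO.O.
...OO...
...OO...
.O.OO.O.

Derivation:
Op 1 fold_right: fold axis v@4; visible region now rows[0,4) x cols[4,8) = 4x4
Op 2 fold_down: fold axis h@2; visible region now rows[2,4) x cols[4,8) = 2x4
Op 3 cut(1, 2): punch at orig (3,6); cuts so far [(3, 6)]; region rows[2,4) x cols[4,8) = 2x4
Op 4 cut(0, 0): punch at orig (2,4); cuts so far [(2, 4), (3, 6)]; region rows[2,4) x cols[4,8) = 2x4
Op 5 cut(1, 0): punch at orig (3,4); cuts so far [(2, 4), (3, 4), (3, 6)]; region rows[2,4) x cols[4,8) = 2x4
Unfold 1 (reflect across h@2): 6 holes -> [(0, 4), (0, 6), (1, 4), (2, 4), (3, 4), (3, 6)]
Unfold 2 (reflect across v@4): 12 holes -> [(0, 1), (0, 3), (0, 4), (0, 6), (1, 3), (1, 4), (2, 3), (2, 4), (3, 1), (3, 3), (3, 4), (3, 6)]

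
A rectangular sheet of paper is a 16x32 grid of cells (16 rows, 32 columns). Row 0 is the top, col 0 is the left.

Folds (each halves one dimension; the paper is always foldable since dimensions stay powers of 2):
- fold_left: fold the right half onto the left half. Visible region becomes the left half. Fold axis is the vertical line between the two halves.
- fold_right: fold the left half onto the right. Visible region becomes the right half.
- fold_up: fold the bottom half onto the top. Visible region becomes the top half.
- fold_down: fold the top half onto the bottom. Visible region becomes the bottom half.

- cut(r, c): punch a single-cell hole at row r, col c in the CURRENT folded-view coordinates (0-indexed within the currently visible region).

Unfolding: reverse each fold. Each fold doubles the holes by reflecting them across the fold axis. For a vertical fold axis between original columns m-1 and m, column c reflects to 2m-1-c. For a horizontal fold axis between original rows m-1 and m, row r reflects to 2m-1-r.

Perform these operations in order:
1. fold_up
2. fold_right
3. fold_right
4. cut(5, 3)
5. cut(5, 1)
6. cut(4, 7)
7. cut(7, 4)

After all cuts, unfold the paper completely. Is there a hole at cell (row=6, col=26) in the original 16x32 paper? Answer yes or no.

Answer: no

Derivation:
Op 1 fold_up: fold axis h@8; visible region now rows[0,8) x cols[0,32) = 8x32
Op 2 fold_right: fold axis v@16; visible region now rows[0,8) x cols[16,32) = 8x16
Op 3 fold_right: fold axis v@24; visible region now rows[0,8) x cols[24,32) = 8x8
Op 4 cut(5, 3): punch at orig (5,27); cuts so far [(5, 27)]; region rows[0,8) x cols[24,32) = 8x8
Op 5 cut(5, 1): punch at orig (5,25); cuts so far [(5, 25), (5, 27)]; region rows[0,8) x cols[24,32) = 8x8
Op 6 cut(4, 7): punch at orig (4,31); cuts so far [(4, 31), (5, 25), (5, 27)]; region rows[0,8) x cols[24,32) = 8x8
Op 7 cut(7, 4): punch at orig (7,28); cuts so far [(4, 31), (5, 25), (5, 27), (7, 28)]; region rows[0,8) x cols[24,32) = 8x8
Unfold 1 (reflect across v@24): 8 holes -> [(4, 16), (4, 31), (5, 20), (5, 22), (5, 25), (5, 27), (7, 19), (7, 28)]
Unfold 2 (reflect across v@16): 16 holes -> [(4, 0), (4, 15), (4, 16), (4, 31), (5, 4), (5, 6), (5, 9), (5, 11), (5, 20), (5, 22), (5, 25), (5, 27), (7, 3), (7, 12), (7, 19), (7, 28)]
Unfold 3 (reflect across h@8): 32 holes -> [(4, 0), (4, 15), (4, 16), (4, 31), (5, 4), (5, 6), (5, 9), (5, 11), (5, 20), (5, 22), (5, 25), (5, 27), (7, 3), (7, 12), (7, 19), (7, 28), (8, 3), (8, 12), (8, 19), (8, 28), (10, 4), (10, 6), (10, 9), (10, 11), (10, 20), (10, 22), (10, 25), (10, 27), (11, 0), (11, 15), (11, 16), (11, 31)]
Holes: [(4, 0), (4, 15), (4, 16), (4, 31), (5, 4), (5, 6), (5, 9), (5, 11), (5, 20), (5, 22), (5, 25), (5, 27), (7, 3), (7, 12), (7, 19), (7, 28), (8, 3), (8, 12), (8, 19), (8, 28), (10, 4), (10, 6), (10, 9), (10, 11), (10, 20), (10, 22), (10, 25), (10, 27), (11, 0), (11, 15), (11, 16), (11, 31)]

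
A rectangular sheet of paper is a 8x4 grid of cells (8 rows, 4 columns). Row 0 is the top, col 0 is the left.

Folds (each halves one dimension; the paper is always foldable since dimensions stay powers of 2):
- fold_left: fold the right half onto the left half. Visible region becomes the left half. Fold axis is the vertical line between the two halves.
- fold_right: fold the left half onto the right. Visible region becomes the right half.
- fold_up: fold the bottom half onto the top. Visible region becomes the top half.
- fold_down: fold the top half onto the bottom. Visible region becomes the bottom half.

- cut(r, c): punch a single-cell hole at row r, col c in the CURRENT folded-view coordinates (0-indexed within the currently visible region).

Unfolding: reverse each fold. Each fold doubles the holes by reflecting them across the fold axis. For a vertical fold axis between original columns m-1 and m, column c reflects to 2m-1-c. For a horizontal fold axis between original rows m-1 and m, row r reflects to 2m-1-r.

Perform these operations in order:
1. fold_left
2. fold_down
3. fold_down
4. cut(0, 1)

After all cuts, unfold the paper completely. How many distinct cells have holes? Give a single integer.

Op 1 fold_left: fold axis v@2; visible region now rows[0,8) x cols[0,2) = 8x2
Op 2 fold_down: fold axis h@4; visible region now rows[4,8) x cols[0,2) = 4x2
Op 3 fold_down: fold axis h@6; visible region now rows[6,8) x cols[0,2) = 2x2
Op 4 cut(0, 1): punch at orig (6,1); cuts so far [(6, 1)]; region rows[6,8) x cols[0,2) = 2x2
Unfold 1 (reflect across h@6): 2 holes -> [(5, 1), (6, 1)]
Unfold 2 (reflect across h@4): 4 holes -> [(1, 1), (2, 1), (5, 1), (6, 1)]
Unfold 3 (reflect across v@2): 8 holes -> [(1, 1), (1, 2), (2, 1), (2, 2), (5, 1), (5, 2), (6, 1), (6, 2)]

Answer: 8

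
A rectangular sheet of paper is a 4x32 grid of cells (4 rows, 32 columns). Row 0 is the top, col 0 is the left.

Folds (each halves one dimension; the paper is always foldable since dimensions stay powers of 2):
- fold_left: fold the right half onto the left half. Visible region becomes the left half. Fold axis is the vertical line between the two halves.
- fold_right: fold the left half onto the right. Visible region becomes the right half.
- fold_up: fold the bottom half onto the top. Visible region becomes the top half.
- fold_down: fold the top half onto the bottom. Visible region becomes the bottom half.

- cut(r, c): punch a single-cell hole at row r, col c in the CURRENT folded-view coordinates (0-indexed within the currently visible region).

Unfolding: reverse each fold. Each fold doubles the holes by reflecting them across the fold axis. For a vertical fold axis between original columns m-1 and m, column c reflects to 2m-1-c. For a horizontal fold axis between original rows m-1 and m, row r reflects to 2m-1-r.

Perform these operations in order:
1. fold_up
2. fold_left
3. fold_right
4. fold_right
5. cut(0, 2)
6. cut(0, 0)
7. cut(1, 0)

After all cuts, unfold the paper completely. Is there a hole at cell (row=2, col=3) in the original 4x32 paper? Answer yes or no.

Answer: yes

Derivation:
Op 1 fold_up: fold axis h@2; visible region now rows[0,2) x cols[0,32) = 2x32
Op 2 fold_left: fold axis v@16; visible region now rows[0,2) x cols[0,16) = 2x16
Op 3 fold_right: fold axis v@8; visible region now rows[0,2) x cols[8,16) = 2x8
Op 4 fold_right: fold axis v@12; visible region now rows[0,2) x cols[12,16) = 2x4
Op 5 cut(0, 2): punch at orig (0,14); cuts so far [(0, 14)]; region rows[0,2) x cols[12,16) = 2x4
Op 6 cut(0, 0): punch at orig (0,12); cuts so far [(0, 12), (0, 14)]; region rows[0,2) x cols[12,16) = 2x4
Op 7 cut(1, 0): punch at orig (1,12); cuts so far [(0, 12), (0, 14), (1, 12)]; region rows[0,2) x cols[12,16) = 2x4
Unfold 1 (reflect across v@12): 6 holes -> [(0, 9), (0, 11), (0, 12), (0, 14), (1, 11), (1, 12)]
Unfold 2 (reflect across v@8): 12 holes -> [(0, 1), (0, 3), (0, 4), (0, 6), (0, 9), (0, 11), (0, 12), (0, 14), (1, 3), (1, 4), (1, 11), (1, 12)]
Unfold 3 (reflect across v@16): 24 holes -> [(0, 1), (0, 3), (0, 4), (0, 6), (0, 9), (0, 11), (0, 12), (0, 14), (0, 17), (0, 19), (0, 20), (0, 22), (0, 25), (0, 27), (0, 28), (0, 30), (1, 3), (1, 4), (1, 11), (1, 12), (1, 19), (1, 20), (1, 27), (1, 28)]
Unfold 4 (reflect across h@2): 48 holes -> [(0, 1), (0, 3), (0, 4), (0, 6), (0, 9), (0, 11), (0, 12), (0, 14), (0, 17), (0, 19), (0, 20), (0, 22), (0, 25), (0, 27), (0, 28), (0, 30), (1, 3), (1, 4), (1, 11), (1, 12), (1, 19), (1, 20), (1, 27), (1, 28), (2, 3), (2, 4), (2, 11), (2, 12), (2, 19), (2, 20), (2, 27), (2, 28), (3, 1), (3, 3), (3, 4), (3, 6), (3, 9), (3, 11), (3, 12), (3, 14), (3, 17), (3, 19), (3, 20), (3, 22), (3, 25), (3, 27), (3, 28), (3, 30)]
Holes: [(0, 1), (0, 3), (0, 4), (0, 6), (0, 9), (0, 11), (0, 12), (0, 14), (0, 17), (0, 19), (0, 20), (0, 22), (0, 25), (0, 27), (0, 28), (0, 30), (1, 3), (1, 4), (1, 11), (1, 12), (1, 19), (1, 20), (1, 27), (1, 28), (2, 3), (2, 4), (2, 11), (2, 12), (2, 19), (2, 20), (2, 27), (2, 28), (3, 1), (3, 3), (3, 4), (3, 6), (3, 9), (3, 11), (3, 12), (3, 14), (3, 17), (3, 19), (3, 20), (3, 22), (3, 25), (3, 27), (3, 28), (3, 30)]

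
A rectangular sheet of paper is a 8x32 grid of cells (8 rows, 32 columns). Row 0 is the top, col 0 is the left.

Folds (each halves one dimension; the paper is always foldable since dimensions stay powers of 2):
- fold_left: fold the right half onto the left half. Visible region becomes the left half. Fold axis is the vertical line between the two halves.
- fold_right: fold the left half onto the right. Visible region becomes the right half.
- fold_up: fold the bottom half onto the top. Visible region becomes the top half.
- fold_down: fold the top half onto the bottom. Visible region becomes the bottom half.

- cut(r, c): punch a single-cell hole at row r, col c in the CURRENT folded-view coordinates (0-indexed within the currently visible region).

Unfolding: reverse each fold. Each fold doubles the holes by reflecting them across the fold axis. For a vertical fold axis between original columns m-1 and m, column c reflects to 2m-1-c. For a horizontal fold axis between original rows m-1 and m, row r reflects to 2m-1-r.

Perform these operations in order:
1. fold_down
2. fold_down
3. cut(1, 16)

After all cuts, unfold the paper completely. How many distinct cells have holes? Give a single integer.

Op 1 fold_down: fold axis h@4; visible region now rows[4,8) x cols[0,32) = 4x32
Op 2 fold_down: fold axis h@6; visible region now rows[6,8) x cols[0,32) = 2x32
Op 3 cut(1, 16): punch at orig (7,16); cuts so far [(7, 16)]; region rows[6,8) x cols[0,32) = 2x32
Unfold 1 (reflect across h@6): 2 holes -> [(4, 16), (7, 16)]
Unfold 2 (reflect across h@4): 4 holes -> [(0, 16), (3, 16), (4, 16), (7, 16)]

Answer: 4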